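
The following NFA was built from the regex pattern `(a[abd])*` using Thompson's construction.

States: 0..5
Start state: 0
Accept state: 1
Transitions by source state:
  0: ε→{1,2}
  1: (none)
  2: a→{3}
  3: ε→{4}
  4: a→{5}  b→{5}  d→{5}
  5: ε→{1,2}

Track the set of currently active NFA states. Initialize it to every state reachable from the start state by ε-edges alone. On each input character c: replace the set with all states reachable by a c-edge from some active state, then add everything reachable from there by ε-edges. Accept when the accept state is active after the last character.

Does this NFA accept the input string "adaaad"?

initial (ε-close {0}): {0,1,2}
'a' @ 1: {3,4}
'd' @ 2: {1,2,5}  (accept∈set)
'a' @ 3: {3,4}
'a' @ 4: {1,2,5}  (accept∈set)
'a' @ 5: {3,4}
'd' @ 6: {1,2,5}  (accept∈set)
after full input: {1,2,5}  (accept=1 in)

Answer: ACCEPT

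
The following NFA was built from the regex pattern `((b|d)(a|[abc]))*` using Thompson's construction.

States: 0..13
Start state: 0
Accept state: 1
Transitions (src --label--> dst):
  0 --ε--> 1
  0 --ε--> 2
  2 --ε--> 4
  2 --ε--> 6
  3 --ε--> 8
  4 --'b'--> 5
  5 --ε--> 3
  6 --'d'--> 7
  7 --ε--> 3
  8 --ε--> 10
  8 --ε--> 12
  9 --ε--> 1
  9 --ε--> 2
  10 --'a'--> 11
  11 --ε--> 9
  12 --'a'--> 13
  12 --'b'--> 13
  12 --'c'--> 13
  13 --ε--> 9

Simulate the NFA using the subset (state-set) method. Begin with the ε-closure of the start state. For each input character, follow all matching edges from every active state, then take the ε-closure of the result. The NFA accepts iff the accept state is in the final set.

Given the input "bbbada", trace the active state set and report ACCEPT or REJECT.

initial (ε-close {0}): {0,1,2,4,6}
'b' @ 1: {3,5,8,10,12}
'b' @ 2: {1,2,4,6,9,13}  ✓accept
'b' @ 3: {3,5,8,10,12}
'a' @ 4: {1,2,4,6,9,11,13}  ✓accept
'd' @ 5: {3,7,8,10,12}
'a' @ 6: {1,2,4,6,9,11,13}  ✓accept
final: {1,2,4,6,9,11,13}; accept 1 in set

Answer: ACCEPT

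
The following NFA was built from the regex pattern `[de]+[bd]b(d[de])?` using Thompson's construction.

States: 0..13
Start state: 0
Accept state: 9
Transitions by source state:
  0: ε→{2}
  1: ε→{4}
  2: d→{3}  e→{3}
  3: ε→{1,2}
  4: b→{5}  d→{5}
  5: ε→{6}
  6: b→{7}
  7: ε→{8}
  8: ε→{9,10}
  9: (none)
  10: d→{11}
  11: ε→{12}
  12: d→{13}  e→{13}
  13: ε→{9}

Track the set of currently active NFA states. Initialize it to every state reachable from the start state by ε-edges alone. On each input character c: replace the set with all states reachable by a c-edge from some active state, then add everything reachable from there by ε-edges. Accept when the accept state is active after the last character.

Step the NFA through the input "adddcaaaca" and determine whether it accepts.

Answer: REJECT

Steps:
initial (ε-close {0}): {0,2}
'a' @ 1: {}  — no active states
rest 'dddcaaaca' ignored (set empty)
final: {}; accept 9 not in set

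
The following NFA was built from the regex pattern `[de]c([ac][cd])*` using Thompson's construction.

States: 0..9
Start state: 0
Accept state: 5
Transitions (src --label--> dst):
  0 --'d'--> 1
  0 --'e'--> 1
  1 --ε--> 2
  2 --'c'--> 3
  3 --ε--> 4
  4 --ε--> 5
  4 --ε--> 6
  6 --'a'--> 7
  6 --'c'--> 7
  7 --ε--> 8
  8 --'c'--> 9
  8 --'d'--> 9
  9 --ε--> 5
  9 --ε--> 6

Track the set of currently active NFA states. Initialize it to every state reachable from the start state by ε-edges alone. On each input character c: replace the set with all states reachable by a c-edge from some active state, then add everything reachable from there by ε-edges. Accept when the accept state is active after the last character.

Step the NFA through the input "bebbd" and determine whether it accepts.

Answer: REJECT

Trace:
start: ε-closure({0}) = {0}
'b' @ 1: {}  — state set empty
rest 'ebbd' ignored (set empty)
end set {} — state 5 not in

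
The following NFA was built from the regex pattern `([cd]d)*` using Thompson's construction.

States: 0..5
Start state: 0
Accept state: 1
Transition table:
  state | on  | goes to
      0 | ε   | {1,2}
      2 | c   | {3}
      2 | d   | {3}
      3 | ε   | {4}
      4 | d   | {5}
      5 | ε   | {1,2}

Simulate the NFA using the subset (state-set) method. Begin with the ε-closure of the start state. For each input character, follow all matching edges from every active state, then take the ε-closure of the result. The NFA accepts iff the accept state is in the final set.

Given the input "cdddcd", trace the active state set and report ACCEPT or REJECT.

Answer: ACCEPT

Steps:
S₀ = ε-closure({0}) = {0,1,2}
'c' @ 1: {3,4}
'd' @ 2: {1,2,5}  ✓accept
'd' @ 3: {3,4}
'd' @ 4: {1,2,5}  ✓accept
'c' @ 5: {3,4}
'd' @ 6: {1,2,5}  ✓accept
after full input: {1,2,5}  (accept=1 in)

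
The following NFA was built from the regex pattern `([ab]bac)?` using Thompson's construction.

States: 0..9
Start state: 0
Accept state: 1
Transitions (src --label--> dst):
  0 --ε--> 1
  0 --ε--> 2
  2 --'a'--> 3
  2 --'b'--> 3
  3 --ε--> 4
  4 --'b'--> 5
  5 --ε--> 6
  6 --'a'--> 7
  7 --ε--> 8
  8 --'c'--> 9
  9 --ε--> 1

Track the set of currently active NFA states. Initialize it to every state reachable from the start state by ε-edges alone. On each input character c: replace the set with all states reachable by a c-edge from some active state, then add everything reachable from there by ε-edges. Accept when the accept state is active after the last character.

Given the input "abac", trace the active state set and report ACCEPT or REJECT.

start: ε-closure({0}) = {0,1,2}
'a' @ 1: {3,4}
'b' @ 2: {5,6}
'a' @ 3: {7,8}
'c' @ 4: {1,9}  (accept∈set)
end set {1,9} — state 1 in

Answer: ACCEPT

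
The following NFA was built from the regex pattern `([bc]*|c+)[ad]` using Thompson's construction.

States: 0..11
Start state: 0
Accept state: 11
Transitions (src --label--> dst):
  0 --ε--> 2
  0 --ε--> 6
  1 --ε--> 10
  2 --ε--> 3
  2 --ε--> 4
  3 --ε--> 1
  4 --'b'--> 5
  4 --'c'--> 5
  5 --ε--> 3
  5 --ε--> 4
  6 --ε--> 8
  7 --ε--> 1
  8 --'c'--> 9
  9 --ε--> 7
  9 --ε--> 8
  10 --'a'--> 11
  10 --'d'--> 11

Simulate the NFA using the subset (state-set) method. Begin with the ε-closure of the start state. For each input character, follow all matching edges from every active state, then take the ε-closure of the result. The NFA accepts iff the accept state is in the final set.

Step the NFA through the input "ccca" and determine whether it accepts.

S₀ = ε-closure({0}) = {0,1,2,3,4,6,8,10}
'c' @ 1: {1,3,4,5,7,8,9,10}
'c' @ 2: {1,3,4,5,7,8,9,10}
'c' @ 3: {1,3,4,5,7,8,9,10}
'a' @ 4: {11}  ✓accept
end set {11} — state 11 in

Answer: ACCEPT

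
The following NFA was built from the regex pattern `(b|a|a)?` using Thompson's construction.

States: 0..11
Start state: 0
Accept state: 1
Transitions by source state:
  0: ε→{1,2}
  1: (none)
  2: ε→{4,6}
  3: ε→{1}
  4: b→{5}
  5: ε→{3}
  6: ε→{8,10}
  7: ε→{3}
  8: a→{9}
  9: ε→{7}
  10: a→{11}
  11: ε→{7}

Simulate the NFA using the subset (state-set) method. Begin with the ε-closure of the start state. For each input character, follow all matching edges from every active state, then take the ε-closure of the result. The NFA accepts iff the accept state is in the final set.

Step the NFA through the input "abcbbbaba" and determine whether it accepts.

initial (ε-close {0}): {0,1,2,4,6,8,10}
'a' @ 1: {1,3,7,9,11}  [accepting]
'b' @ 2: {}  — dead — no transitions
rest 'cbbbaba' ignored (set empty)
final: {}; accept 1 not in set

Answer: REJECT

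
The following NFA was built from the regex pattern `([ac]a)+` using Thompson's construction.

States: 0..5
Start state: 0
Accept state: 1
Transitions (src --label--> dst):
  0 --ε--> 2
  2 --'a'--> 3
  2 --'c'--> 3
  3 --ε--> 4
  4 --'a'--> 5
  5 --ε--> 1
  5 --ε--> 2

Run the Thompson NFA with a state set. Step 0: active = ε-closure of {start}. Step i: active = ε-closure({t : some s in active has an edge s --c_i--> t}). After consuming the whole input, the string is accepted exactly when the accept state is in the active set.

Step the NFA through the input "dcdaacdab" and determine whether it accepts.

Answer: REJECT

Steps:
S₀ = ε-closure({0}) = {0,2}
'd' @ 1: {}  — dead — no transitions
rest 'cdaacdab' ignored (set empty)
end set {} — state 1 not in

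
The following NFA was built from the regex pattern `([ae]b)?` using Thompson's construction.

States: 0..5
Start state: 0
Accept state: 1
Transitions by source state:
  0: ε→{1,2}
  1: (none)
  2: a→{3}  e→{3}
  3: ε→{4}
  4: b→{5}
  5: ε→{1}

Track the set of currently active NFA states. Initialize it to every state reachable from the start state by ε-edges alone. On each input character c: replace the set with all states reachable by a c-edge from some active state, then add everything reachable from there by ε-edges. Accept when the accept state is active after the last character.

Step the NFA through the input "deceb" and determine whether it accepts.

Answer: REJECT

Trace:
S₀ = ε-closure({0}) = {0,1,2}
'd' @ 1: {}  — dead — no transitions
rest 'eceb' ignored (set empty)
after full input: {}  (accept=1 not in)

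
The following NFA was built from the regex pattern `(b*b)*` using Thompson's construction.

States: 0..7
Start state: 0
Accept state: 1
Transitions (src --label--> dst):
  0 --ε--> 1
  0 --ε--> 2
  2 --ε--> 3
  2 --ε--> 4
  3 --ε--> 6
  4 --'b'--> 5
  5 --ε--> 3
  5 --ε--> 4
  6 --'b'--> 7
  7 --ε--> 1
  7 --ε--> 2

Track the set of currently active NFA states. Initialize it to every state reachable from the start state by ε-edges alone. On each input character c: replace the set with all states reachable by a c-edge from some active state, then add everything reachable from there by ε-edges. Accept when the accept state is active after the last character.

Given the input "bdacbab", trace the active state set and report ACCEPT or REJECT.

S₀ = ε-closure({0}) = {0,1,2,3,4,6}
'b' @ 1: {1,2,3,4,5,6,7}  (accept∈set)
'd' @ 2: {}  — state set empty
rest 'acbab' ignored (set empty)
final: {}; accept 1 not in set

Answer: REJECT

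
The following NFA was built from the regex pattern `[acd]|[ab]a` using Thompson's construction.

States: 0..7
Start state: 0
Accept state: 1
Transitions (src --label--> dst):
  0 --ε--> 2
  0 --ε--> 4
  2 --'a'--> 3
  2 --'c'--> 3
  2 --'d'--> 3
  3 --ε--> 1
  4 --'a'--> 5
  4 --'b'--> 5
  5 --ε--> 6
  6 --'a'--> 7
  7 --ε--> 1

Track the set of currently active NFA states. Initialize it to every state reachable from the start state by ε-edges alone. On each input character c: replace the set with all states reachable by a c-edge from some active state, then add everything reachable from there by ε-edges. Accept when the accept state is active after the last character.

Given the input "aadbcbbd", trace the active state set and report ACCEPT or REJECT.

Answer: REJECT

Steps:
S₀ = ε-closure({0}) = {0,2,4}
'a' @ 1: {1,3,5,6}  [accepting]
'a' @ 2: {1,7}  [accepting]
'd' @ 3: {}  — dead — no transitions
rest 'bcbbd' ignored (set empty)
final: {}; accept 1 not in set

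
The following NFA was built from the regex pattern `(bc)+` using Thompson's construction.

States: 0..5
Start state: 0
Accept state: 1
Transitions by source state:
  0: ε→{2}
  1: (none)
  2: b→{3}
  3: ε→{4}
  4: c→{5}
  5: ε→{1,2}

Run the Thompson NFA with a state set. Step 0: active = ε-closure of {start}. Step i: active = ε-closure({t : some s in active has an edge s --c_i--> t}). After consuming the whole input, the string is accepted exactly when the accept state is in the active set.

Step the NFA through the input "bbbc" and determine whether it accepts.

start: ε-closure({0}) = {0,2}
'b' @ 1: {3,4}
'b' @ 2: {}  — dead — no transitions
rest 'bc' ignored (set empty)
end set {} — state 1 not in

Answer: REJECT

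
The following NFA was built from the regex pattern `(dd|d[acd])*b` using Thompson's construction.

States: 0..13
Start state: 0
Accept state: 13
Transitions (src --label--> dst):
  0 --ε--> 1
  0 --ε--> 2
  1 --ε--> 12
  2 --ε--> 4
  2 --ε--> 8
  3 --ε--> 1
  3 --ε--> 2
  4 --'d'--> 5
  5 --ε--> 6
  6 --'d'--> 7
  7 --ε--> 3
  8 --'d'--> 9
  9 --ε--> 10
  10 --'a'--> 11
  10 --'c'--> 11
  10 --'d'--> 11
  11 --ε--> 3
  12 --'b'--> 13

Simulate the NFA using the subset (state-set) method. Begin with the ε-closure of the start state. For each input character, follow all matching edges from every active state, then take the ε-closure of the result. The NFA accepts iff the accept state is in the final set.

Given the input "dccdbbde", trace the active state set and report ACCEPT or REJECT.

Answer: REJECT

Steps:
S₀ = ε-closure({0}) = {0,1,2,4,8,12}
'd' @ 1: {5,6,9,10}
'c' @ 2: {1,2,3,4,8,11,12}
'c' @ 3: {}  — state set empty
rest 'dbbde' ignored (set empty)
after full input: {}  (accept=13 not in)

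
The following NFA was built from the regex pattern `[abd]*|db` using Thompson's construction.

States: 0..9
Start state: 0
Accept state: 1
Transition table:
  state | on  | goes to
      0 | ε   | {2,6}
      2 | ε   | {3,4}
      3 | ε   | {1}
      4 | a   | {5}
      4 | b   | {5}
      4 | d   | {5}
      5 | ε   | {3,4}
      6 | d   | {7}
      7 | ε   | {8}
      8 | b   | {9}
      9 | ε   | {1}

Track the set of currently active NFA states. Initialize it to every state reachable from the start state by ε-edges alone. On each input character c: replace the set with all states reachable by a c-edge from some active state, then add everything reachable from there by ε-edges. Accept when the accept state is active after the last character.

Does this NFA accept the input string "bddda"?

Answer: ACCEPT

Steps:
S₀ = ε-closure({0}) = {0,1,2,3,4,6}
'b' @ 1: {1,3,4,5}  [accepting]
'd' @ 2: {1,3,4,5}  [accepting]
'd' @ 3: {1,3,4,5}  [accepting]
'd' @ 4: {1,3,4,5}  [accepting]
'a' @ 5: {1,3,4,5}  [accepting]
after full input: {1,3,4,5}  (accept=1 in)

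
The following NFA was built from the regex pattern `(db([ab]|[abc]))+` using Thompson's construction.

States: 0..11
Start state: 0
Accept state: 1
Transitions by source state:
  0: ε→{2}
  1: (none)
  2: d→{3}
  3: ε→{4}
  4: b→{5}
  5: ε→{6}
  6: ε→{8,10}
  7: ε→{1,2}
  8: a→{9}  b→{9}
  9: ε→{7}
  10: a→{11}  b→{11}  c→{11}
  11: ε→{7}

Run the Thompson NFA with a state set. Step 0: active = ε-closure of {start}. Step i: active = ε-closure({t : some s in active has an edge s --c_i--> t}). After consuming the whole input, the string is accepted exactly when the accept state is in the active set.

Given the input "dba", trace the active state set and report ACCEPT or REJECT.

start: ε-closure({0}) = {0,2}
'd' @ 1: {3,4}
'b' @ 2: {5,6,8,10}
'a' @ 3: {1,2,7,9,11}  [accepting]
after full input: {1,2,7,9,11}  (accept=1 in)

Answer: ACCEPT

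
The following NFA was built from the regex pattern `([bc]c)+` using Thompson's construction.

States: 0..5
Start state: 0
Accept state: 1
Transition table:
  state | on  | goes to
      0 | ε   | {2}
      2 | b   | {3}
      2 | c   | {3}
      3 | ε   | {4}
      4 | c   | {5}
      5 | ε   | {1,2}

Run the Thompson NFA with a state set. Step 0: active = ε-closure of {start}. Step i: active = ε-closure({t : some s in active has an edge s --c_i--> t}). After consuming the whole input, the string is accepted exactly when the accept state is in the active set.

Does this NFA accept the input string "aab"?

start: ε-closure({0}) = {0,2}
'a' @ 1: {}  — state set empty
rest 'ab' ignored (set empty)
final: {}; accept 1 not in set

Answer: REJECT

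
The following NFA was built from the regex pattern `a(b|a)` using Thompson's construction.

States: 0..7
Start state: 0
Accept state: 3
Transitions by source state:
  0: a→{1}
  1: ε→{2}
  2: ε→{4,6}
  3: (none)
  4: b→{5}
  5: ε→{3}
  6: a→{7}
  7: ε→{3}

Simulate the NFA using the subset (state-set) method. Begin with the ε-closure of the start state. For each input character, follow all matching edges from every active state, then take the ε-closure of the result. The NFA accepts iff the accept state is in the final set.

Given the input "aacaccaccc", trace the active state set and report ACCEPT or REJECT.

S₀ = ε-closure({0}) = {0}
'a' @ 1: {1,2,4,6}
'a' @ 2: {3,7}  (accept∈set)
'c' @ 3: {}  — dead — no transitions
rest 'accaccc' ignored (set empty)
end set {} — state 3 not in

Answer: REJECT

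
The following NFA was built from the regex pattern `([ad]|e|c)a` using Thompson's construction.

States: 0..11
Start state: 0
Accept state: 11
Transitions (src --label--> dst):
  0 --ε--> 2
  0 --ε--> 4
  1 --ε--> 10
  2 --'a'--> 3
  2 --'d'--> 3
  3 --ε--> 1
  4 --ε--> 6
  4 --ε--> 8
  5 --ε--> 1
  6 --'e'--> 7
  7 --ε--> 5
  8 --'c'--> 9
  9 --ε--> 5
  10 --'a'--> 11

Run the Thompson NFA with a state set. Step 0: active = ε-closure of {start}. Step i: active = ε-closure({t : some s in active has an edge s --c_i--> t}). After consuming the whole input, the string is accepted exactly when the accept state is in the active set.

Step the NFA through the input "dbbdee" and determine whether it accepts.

Answer: REJECT

Derivation:
start: ε-closure({0}) = {0,2,4,6,8}
'd' @ 1: {1,3,10}
'b' @ 2: {}  — no active states
rest 'bdee' ignored (set empty)
after full input: {}  (accept=11 not in)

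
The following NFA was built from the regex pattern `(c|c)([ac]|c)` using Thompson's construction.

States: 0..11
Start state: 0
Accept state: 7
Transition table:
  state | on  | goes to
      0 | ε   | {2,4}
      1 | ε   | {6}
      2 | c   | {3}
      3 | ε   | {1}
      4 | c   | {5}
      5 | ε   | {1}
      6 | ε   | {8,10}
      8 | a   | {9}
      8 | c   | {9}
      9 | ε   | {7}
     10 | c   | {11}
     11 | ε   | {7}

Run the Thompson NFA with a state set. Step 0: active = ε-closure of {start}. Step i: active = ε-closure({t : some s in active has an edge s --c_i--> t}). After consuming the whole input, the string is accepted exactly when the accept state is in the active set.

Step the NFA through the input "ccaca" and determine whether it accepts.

Answer: REJECT

Trace:
start: ε-closure({0}) = {0,2,4}
'c' @ 1: {1,3,5,6,8,10}
'c' @ 2: {7,9,11}  ✓accept
'a' @ 3: {}  — dead — no transitions
rest 'ca' ignored (set empty)
final: {}; accept 7 not in set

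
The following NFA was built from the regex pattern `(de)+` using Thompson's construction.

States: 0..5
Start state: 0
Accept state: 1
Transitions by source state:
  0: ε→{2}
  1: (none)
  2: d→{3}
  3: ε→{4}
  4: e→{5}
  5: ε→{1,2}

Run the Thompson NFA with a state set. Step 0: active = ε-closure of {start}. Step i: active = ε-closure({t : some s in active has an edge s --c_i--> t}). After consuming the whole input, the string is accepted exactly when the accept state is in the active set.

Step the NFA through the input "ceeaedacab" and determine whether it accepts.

Answer: REJECT

Trace:
S₀ = ε-closure({0}) = {0,2}
'c' @ 1: {}  — dead — no transitions
rest 'eeaedacab' ignored (set empty)
end set {} — state 1 not in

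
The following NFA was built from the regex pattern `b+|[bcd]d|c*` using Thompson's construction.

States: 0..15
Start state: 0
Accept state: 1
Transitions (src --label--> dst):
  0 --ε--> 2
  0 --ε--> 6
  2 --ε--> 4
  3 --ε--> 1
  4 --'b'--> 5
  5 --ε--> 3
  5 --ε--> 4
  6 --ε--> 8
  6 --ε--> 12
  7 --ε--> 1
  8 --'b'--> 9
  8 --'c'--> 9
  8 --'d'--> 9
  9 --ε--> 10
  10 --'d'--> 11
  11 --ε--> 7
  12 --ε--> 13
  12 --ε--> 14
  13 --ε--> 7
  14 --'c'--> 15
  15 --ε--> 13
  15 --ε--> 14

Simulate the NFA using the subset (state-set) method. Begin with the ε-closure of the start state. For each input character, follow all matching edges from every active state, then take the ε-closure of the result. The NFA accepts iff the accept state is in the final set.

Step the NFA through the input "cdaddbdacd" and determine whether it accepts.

Answer: REJECT

Derivation:
start: ε-closure({0}) = {0,1,2,4,6,7,8,12,13,14}
'c' @ 1: {1,7,9,10,13,14,15}  (accept∈set)
'd' @ 2: {1,7,11}  (accept∈set)
'a' @ 3: {}  — no active states
rest 'ddbdacd' ignored (set empty)
final: {}; accept 1 not in set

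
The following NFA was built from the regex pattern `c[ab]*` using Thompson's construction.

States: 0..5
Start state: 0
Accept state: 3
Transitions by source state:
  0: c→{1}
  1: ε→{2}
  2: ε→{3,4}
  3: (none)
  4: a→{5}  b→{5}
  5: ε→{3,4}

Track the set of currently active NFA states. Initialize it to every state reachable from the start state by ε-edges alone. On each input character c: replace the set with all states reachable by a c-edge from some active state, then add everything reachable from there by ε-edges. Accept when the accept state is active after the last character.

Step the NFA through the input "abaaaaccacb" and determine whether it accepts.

Answer: REJECT

Steps:
initial (ε-close {0}): {0}
'a' @ 1: {}  — dead — no transitions
rest 'baaaaccacb' ignored (set empty)
final: {}; accept 3 not in set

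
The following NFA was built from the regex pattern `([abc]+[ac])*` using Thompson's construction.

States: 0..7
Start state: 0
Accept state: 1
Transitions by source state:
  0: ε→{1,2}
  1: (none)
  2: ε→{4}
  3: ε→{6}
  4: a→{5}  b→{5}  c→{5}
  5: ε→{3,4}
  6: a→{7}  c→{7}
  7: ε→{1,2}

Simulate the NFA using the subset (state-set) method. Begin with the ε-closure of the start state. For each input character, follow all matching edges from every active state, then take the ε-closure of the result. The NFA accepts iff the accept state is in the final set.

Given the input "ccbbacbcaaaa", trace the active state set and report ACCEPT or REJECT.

start: ε-closure({0}) = {0,1,2,4}
'c' @ 1: {3,4,5,6}
'c' @ 2: {1,2,3,4,5,6,7}  (accept∈set)
'b' @ 3: {3,4,5,6}
'b' @ 4: {3,4,5,6}
'a' @ 5: {1,2,3,4,5,6,7}  (accept∈set)
'c' @ 6: {1,2,3,4,5,6,7}  (accept∈set)
'b' @ 7: {3,4,5,6}
'c' @ 8: {1,2,3,4,5,6,7}  (accept∈set)
'a' @ 9: {1,2,3,4,5,6,7}  (accept∈set)
'a' @ 10: {1,2,3,4,5,6,7}  (accept∈set)
'a' @ 11: {1,2,3,4,5,6,7}  (accept∈set)
'a' @ 12: {1,2,3,4,5,6,7}  (accept∈set)
end set {1,2,3,4,5,6,7} — state 1 in

Answer: ACCEPT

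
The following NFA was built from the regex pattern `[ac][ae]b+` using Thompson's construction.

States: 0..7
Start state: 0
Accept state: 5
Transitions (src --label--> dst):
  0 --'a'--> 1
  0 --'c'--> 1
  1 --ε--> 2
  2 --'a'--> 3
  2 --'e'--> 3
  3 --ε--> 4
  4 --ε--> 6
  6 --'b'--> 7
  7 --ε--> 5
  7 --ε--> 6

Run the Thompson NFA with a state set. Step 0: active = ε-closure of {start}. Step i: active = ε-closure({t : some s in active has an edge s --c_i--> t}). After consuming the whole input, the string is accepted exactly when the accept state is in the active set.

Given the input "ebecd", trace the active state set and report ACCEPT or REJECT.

start: ε-closure({0}) = {0}
'e' @ 1: {}  — dead — no transitions
rest 'becd' ignored (set empty)
after full input: {}  (accept=5 not in)

Answer: REJECT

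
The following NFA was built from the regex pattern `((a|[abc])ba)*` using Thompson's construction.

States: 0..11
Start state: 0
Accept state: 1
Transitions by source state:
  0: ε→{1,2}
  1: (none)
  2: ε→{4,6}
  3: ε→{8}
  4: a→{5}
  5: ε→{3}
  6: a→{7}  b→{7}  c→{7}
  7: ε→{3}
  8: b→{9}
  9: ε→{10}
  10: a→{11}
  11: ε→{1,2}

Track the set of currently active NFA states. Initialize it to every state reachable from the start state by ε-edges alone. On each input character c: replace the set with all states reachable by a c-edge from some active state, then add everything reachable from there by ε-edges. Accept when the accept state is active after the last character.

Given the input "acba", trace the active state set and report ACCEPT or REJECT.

Answer: REJECT

Trace:
initial (ε-close {0}): {0,1,2,4,6}
'a' @ 1: {3,5,7,8}
'c' @ 2: {}  — state set empty
rest 'ba' ignored (set empty)
after full input: {}  (accept=1 not in)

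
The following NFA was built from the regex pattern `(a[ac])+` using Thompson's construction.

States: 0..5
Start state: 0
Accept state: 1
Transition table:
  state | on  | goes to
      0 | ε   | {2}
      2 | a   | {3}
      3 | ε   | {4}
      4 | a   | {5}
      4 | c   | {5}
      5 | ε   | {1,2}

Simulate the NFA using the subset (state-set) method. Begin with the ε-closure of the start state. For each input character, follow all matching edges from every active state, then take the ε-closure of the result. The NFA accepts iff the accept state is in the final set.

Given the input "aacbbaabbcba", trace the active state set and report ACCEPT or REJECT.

Answer: REJECT

Trace:
initial (ε-close {0}): {0,2}
'a' @ 1: {3,4}
'a' @ 2: {1,2,5}  (accept∈set)
'c' @ 3: {}  — state set empty
rest 'bbaabbcba' ignored (set empty)
after full input: {}  (accept=1 not in)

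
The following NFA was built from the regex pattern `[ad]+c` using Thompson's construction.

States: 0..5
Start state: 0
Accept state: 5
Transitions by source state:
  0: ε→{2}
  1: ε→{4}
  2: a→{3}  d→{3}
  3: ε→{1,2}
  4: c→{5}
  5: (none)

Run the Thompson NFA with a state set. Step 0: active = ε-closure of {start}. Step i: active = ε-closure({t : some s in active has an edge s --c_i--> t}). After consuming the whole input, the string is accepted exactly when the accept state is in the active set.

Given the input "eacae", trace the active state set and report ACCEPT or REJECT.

initial (ε-close {0}): {0,2}
'e' @ 1: {}  — no active states
rest 'acae' ignored (set empty)
final: {}; accept 5 not in set

Answer: REJECT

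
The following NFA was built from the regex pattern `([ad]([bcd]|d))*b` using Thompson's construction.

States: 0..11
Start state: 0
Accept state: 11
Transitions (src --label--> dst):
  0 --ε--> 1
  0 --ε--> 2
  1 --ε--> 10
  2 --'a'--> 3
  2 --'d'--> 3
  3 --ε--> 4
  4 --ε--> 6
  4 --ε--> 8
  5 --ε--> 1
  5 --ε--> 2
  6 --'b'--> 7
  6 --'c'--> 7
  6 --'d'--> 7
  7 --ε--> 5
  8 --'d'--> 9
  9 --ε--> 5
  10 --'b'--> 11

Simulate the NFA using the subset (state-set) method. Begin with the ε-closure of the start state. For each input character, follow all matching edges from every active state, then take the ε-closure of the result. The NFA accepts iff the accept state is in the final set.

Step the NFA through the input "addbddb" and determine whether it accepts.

S₀ = ε-closure({0}) = {0,1,2,10}
'a' @ 1: {3,4,6,8}
'd' @ 2: {1,2,5,7,9,10}
'd' @ 3: {3,4,6,8}
'b' @ 4: {1,2,5,7,10}
'd' @ 5: {3,4,6,8}
'd' @ 6: {1,2,5,7,9,10}
'b' @ 7: {11}  ✓accept
after full input: {11}  (accept=11 in)

Answer: ACCEPT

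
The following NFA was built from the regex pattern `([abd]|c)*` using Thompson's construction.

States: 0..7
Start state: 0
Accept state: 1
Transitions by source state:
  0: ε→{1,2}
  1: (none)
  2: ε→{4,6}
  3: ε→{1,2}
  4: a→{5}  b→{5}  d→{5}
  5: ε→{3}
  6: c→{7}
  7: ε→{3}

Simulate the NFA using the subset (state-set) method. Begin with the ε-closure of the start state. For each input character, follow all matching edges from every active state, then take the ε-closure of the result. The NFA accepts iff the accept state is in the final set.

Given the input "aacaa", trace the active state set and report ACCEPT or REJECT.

Answer: ACCEPT

Derivation:
start: ε-closure({0}) = {0,1,2,4,6}
'a' @ 1: {1,2,3,4,5,6}  ✓accept
'a' @ 2: {1,2,3,4,5,6}  ✓accept
'c' @ 3: {1,2,3,4,6,7}  ✓accept
'a' @ 4: {1,2,3,4,5,6}  ✓accept
'a' @ 5: {1,2,3,4,5,6}  ✓accept
after full input: {1,2,3,4,5,6}  (accept=1 in)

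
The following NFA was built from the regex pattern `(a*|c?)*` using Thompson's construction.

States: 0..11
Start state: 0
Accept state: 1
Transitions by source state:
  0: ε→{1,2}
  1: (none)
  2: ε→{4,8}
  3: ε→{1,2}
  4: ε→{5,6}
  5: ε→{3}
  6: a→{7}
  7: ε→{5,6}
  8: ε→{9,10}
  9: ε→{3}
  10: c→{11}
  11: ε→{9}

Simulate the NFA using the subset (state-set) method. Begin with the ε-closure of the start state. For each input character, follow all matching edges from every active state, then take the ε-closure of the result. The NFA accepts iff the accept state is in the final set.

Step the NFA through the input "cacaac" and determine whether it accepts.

S₀ = ε-closure({0}) = {0,1,2,3,4,5,6,8,9,10}
'c' @ 1: {1,2,3,4,5,6,8,9,10,11}  (accept∈set)
'a' @ 2: {1,2,3,4,5,6,7,8,9,10}  (accept∈set)
'c' @ 3: {1,2,3,4,5,6,8,9,10,11}  (accept∈set)
'a' @ 4: {1,2,3,4,5,6,7,8,9,10}  (accept∈set)
'a' @ 5: {1,2,3,4,5,6,7,8,9,10}  (accept∈set)
'c' @ 6: {1,2,3,4,5,6,8,9,10,11}  (accept∈set)
final: {1,2,3,4,5,6,8,9,10,11}; accept 1 in set

Answer: ACCEPT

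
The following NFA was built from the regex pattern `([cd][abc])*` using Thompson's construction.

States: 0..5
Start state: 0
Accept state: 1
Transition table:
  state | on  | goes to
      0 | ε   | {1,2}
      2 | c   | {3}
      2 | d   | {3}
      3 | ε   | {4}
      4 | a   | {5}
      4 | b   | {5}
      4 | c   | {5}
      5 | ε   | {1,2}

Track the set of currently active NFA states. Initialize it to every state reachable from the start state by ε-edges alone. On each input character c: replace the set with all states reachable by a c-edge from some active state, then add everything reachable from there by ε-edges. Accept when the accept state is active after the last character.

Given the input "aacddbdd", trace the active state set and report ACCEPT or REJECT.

initial (ε-close {0}): {0,1,2}
'a' @ 1: {}  — no active states
rest 'acddbdd' ignored (set empty)
end set {} — state 1 not in

Answer: REJECT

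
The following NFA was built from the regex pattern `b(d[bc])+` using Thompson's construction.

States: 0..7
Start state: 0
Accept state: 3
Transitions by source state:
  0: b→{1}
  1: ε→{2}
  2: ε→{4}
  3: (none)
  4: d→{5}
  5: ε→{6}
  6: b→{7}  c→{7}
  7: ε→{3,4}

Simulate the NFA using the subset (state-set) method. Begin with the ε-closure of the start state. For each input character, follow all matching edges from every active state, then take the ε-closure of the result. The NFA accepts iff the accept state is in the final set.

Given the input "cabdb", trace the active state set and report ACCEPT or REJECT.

start: ε-closure({0}) = {0}
'c' @ 1: {}  — dead — no transitions
rest 'abdb' ignored (set empty)
final: {}; accept 3 not in set

Answer: REJECT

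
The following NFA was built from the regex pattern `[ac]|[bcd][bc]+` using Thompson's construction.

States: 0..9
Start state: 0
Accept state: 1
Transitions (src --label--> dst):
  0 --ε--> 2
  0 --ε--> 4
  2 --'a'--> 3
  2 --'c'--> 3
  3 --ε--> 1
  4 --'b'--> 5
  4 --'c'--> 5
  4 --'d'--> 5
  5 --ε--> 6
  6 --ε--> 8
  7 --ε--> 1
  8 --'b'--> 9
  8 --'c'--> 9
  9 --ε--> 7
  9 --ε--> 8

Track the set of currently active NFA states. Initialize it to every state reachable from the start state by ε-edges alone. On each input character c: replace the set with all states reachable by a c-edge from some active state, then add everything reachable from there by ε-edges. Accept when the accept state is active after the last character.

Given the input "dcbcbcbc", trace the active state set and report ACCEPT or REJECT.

S₀ = ε-closure({0}) = {0,2,4}
'd' @ 1: {5,6,8}
'c' @ 2: {1,7,8,9}  [accepting]
'b' @ 3: {1,7,8,9}  [accepting]
'c' @ 4: {1,7,8,9}  [accepting]
'b' @ 5: {1,7,8,9}  [accepting]
'c' @ 6: {1,7,8,9}  [accepting]
'b' @ 7: {1,7,8,9}  [accepting]
'c' @ 8: {1,7,8,9}  [accepting]
end set {1,7,8,9} — state 1 in

Answer: ACCEPT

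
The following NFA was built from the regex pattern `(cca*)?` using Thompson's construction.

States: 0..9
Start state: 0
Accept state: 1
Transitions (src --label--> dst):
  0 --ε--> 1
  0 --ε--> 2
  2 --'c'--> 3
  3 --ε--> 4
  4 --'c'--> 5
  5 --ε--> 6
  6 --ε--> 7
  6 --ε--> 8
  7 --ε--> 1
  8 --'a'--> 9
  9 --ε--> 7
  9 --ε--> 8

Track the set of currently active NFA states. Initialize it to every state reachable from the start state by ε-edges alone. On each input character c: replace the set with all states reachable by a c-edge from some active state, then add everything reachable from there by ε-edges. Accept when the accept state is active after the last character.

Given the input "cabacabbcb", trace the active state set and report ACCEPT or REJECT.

Answer: REJECT

Trace:
start: ε-closure({0}) = {0,1,2}
'c' @ 1: {3,4}
'a' @ 2: {}  — state set empty
rest 'bacabbcb' ignored (set empty)
final: {}; accept 1 not in set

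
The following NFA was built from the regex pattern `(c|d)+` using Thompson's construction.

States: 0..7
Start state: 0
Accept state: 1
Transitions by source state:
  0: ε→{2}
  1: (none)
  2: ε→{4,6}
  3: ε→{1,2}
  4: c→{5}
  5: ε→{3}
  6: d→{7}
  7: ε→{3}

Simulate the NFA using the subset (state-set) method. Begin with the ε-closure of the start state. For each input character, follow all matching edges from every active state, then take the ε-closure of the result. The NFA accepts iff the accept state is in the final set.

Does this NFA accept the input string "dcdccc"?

initial (ε-close {0}): {0,2,4,6}
'd' @ 1: {1,2,3,4,6,7}  [accepting]
'c' @ 2: {1,2,3,4,5,6}  [accepting]
'd' @ 3: {1,2,3,4,6,7}  [accepting]
'c' @ 4: {1,2,3,4,5,6}  [accepting]
'c' @ 5: {1,2,3,4,5,6}  [accepting]
'c' @ 6: {1,2,3,4,5,6}  [accepting]
after full input: {1,2,3,4,5,6}  (accept=1 in)

Answer: ACCEPT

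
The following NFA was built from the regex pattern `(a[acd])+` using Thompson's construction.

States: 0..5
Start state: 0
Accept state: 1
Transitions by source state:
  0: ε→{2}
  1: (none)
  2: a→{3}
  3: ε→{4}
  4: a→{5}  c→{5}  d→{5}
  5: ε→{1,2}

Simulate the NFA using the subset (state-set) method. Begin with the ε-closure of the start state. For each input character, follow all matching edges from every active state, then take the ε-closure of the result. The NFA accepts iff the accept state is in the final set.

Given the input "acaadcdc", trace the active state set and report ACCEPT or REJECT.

Answer: REJECT

Steps:
start: ε-closure({0}) = {0,2}
'a' @ 1: {3,4}
'c' @ 2: {1,2,5}  (accept∈set)
'a' @ 3: {3,4}
'a' @ 4: {1,2,5}  (accept∈set)
'd' @ 5: {}  — state set empty
rest 'cdc' ignored (set empty)
final: {}; accept 1 not in set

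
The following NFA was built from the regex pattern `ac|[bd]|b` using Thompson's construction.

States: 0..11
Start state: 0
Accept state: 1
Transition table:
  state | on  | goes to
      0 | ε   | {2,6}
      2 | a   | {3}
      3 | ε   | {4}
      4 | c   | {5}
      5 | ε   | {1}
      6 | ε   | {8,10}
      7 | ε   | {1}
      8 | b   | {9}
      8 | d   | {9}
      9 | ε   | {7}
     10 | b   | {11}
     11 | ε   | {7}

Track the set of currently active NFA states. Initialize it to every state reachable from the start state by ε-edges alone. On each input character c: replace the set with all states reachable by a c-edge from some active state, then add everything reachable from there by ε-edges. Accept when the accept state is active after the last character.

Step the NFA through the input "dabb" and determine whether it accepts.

Answer: REJECT

Steps:
start: ε-closure({0}) = {0,2,6,8,10}
'd' @ 1: {1,7,9}  (accept∈set)
'a' @ 2: {}  — state set empty
rest 'bb' ignored (set empty)
end set {} — state 1 not in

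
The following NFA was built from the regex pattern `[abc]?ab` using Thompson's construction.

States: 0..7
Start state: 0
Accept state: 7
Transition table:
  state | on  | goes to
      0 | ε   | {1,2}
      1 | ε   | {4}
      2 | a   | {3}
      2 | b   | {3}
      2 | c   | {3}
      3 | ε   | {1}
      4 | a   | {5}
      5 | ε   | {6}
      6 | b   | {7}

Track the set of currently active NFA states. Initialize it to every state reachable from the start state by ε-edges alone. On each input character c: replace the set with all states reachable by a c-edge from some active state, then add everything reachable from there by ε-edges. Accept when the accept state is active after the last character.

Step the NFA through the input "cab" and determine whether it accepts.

Answer: ACCEPT

Trace:
initial (ε-close {0}): {0,1,2,4}
'c' @ 1: {1,3,4}
'a' @ 2: {5,6}
'b' @ 3: {7}  ✓accept
after full input: {7}  (accept=7 in)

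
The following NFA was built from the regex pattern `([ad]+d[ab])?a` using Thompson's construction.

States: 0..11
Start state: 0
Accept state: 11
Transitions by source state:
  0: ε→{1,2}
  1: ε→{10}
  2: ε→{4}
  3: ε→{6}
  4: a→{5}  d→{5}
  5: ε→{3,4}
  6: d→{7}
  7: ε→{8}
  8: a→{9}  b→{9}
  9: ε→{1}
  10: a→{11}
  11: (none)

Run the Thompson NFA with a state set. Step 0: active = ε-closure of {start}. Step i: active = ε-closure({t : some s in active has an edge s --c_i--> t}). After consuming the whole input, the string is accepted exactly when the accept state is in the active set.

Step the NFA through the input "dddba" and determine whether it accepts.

Answer: ACCEPT

Steps:
start: ε-closure({0}) = {0,1,2,4,10}
'd' @ 1: {3,4,5,6}
'd' @ 2: {3,4,5,6,7,8}
'd' @ 3: {3,4,5,6,7,8}
'b' @ 4: {1,9,10}
'a' @ 5: {11}  [accepting]
end set {11} — state 11 in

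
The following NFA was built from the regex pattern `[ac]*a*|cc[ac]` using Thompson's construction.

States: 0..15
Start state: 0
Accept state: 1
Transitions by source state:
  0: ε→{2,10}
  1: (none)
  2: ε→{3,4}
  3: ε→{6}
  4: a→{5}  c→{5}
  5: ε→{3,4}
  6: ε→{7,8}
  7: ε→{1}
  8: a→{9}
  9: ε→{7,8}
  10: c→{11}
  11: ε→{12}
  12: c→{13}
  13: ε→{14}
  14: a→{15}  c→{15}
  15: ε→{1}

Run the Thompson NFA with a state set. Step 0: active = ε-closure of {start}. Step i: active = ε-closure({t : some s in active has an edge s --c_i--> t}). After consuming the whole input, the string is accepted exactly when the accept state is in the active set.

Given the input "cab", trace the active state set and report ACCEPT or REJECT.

S₀ = ε-closure({0}) = {0,1,2,3,4,6,7,8,10}
'c' @ 1: {1,3,4,5,6,7,8,11,12}  (accept∈set)
'a' @ 2: {1,3,4,5,6,7,8,9}  (accept∈set)
'b' @ 3: {}  — dead — no transitions
final: {}; accept 1 not in set

Answer: REJECT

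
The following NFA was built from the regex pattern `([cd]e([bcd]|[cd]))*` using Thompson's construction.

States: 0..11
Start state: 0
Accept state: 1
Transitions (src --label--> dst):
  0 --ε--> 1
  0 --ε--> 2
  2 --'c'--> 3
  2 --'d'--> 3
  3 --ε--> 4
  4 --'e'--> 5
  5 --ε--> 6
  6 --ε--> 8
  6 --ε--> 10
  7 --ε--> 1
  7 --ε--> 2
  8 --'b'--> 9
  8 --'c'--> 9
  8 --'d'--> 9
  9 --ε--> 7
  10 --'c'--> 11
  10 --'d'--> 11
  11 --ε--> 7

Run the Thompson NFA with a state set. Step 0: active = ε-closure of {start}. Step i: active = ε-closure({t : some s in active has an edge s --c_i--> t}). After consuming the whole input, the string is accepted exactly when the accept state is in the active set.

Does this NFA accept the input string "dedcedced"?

S₀ = ε-closure({0}) = {0,1,2}
'd' @ 1: {3,4}
'e' @ 2: {5,6,8,10}
'd' @ 3: {1,2,7,9,11}  (accept∈set)
'c' @ 4: {3,4}
'e' @ 5: {5,6,8,10}
'd' @ 6: {1,2,7,9,11}  (accept∈set)
'c' @ 7: {3,4}
'e' @ 8: {5,6,8,10}
'd' @ 9: {1,2,7,9,11}  (accept∈set)
end set {1,2,7,9,11} — state 1 in

Answer: ACCEPT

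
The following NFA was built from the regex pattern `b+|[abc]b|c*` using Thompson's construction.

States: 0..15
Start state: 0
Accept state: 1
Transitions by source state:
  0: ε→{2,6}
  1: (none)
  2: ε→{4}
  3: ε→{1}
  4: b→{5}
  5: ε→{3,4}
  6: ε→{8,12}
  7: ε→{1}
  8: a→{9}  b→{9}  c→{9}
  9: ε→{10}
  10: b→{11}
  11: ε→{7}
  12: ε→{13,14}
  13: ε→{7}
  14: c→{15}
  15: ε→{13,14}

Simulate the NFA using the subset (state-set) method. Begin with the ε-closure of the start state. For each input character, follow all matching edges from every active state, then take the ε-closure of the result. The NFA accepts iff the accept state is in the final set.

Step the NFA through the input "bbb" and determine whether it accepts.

start: ε-closure({0}) = {0,1,2,4,6,7,8,12,13,14}
'b' @ 1: {1,3,4,5,9,10}  ✓accept
'b' @ 2: {1,3,4,5,7,11}  ✓accept
'b' @ 3: {1,3,4,5}  ✓accept
final: {1,3,4,5}; accept 1 in set

Answer: ACCEPT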